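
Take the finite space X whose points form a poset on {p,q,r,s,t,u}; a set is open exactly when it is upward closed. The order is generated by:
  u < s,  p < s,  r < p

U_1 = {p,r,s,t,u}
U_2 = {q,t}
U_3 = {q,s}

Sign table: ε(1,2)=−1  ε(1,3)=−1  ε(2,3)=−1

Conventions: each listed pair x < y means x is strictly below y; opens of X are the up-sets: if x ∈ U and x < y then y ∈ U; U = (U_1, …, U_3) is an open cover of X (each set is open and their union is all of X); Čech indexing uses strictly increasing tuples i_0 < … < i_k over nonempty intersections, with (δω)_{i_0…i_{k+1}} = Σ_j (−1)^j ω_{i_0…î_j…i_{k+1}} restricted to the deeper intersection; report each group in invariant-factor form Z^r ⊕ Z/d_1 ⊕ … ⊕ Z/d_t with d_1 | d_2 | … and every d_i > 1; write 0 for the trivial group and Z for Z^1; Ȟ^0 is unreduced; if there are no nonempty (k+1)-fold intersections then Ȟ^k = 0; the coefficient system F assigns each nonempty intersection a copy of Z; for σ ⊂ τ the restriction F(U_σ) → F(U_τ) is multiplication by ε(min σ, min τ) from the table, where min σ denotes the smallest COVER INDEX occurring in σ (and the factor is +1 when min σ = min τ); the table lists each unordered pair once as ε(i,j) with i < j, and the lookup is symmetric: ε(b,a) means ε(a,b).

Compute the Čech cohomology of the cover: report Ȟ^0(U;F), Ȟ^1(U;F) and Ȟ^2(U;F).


Ȟ^0 = 0, Ȟ^1 = Z/2 and Ȟ^2 = 0

intersection data:
  U12={t} U13={s} U23={q}
C dims 3,3; δ0: rk 3, SNF 1^2·2
Ȟ^0 = (3 − 3) − 0 = 0, so Ȟ^0 ≅ 0
Ȟ^1 = (3 − 0) − 3 = 0 plus torsion [2], so Ȟ^1 ≅ Z/2
Ȟ^2 = (0 − 0) − 0 = 0, so Ȟ^2 ≅ 0


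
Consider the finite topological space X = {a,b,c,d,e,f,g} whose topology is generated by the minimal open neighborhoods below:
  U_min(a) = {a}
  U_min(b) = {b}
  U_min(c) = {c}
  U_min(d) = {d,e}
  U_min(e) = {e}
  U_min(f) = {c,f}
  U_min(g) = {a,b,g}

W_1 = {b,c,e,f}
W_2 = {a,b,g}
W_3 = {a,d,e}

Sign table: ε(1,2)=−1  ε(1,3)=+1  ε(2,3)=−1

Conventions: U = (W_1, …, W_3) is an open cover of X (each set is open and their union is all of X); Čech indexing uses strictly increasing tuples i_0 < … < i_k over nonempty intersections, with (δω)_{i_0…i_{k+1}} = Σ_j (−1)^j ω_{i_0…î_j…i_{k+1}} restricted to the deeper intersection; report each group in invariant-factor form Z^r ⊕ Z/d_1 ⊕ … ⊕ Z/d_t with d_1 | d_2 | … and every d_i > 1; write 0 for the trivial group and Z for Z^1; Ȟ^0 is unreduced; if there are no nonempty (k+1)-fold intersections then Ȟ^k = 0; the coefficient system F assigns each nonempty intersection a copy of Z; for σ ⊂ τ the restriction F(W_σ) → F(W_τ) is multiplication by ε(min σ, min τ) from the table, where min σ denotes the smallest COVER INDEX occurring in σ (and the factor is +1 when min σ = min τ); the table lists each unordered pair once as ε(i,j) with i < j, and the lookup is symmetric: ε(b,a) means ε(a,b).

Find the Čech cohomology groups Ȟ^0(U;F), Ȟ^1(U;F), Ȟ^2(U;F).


Ȟ^0(U;F) ≅ Z, Ȟ^1(U;F) ≅ Z, Ȟ^2(U;F) ≅ 0

intersection data:
  W12={b} W13={e} W23={a}
C dims 3,3; δ0: rk 2, SNF 1^2
Ȟ^0 = (3 − 2) − 0 = 1, so Ȟ^0 ≅ Z
Ȟ^1 = (3 − 0) − 2 = 1, so Ȟ^1 ≅ Z
Ȟ^2 = (0 − 0) − 0 = 0, so Ȟ^2 ≅ 0


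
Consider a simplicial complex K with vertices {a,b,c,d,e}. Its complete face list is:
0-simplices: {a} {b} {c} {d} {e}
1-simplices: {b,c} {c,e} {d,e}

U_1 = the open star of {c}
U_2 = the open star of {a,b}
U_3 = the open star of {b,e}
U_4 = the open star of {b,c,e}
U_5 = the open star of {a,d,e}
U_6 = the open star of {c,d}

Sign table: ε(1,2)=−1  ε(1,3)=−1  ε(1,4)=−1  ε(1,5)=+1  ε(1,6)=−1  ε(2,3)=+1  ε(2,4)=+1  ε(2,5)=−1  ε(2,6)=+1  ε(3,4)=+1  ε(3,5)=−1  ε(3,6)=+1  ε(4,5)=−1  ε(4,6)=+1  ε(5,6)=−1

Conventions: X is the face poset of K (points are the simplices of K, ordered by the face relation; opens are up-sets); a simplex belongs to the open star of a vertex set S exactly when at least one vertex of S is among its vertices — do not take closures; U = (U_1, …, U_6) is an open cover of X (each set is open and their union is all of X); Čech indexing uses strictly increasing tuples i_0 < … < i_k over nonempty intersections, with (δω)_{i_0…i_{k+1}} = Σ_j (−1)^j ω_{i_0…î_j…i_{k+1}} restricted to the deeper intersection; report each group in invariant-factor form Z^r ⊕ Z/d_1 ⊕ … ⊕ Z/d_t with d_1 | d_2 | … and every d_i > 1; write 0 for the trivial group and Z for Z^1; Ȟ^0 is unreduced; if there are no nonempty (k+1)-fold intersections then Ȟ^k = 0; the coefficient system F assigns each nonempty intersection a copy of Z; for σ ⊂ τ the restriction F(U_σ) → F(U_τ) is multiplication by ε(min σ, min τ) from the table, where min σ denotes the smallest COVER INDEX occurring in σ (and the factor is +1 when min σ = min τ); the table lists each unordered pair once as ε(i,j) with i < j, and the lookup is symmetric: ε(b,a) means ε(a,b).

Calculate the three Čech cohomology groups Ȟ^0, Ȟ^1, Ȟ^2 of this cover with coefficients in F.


intersection data:
  U1={{c},{b,c},{c,e}} U2={{a},{b},{b,c}} U3={{b},{e},{b,c},{c,e},{d,e}} U4={{b},{c},{e},{b,c},{c,e},{d,e}} U5={{a},{d},{e},{c,e},{d,e}} U6={{c},{d},{b,c},{c,e},{d,e}}
  U12={{b,c}} U13={{b,c},{c,e}} U14={{c},{b,c},{c,e}} U15={{c,e}} U16={{c},{b,c},{c,e}} U23={{b},{b,c}} U24={{b},{b,c}} U25={{a}} U26={{b,c}} U34={{b},{e},{b,c},{c,e},{d,e}} U35={{e},{c,e},{d,e}} U36={{b,c},{c,e},{d,e}} U45={{e},{c,e},{d,e}} U46={{c},{b,c},{c,e},{d,e}} U56={{d},{c,e},{d,e}}
  U123={{b,c}} U124={{b,c}} U126={{b,c}} U134={{b,c},{c,e}} U135={{c,e}} U136={{b,c},{c,e}} U145={{c,e}} U146={{c},{b,c},{c,e}} U156={{c,e}} U234={{b},{b,c}} U236={{b,c}} U246={{b,c}} U345={{e},{c,e},{d,e}} U346={{b,c},{c,e},{d,e}} U356={{c,e},{d,e}} U456={{c,e},{d,e}}
  U1234={{b,c}} U1236={{b,c}} U1246={{b,c}} U1345={{c,e}} U1346={{b,c},{c,e}} U1356={{c,e}} U1456={{c,e}} U2346={{b,c}} U3456={{c,e},{d,e}}
  U12346={{b,c}} U13456={{c,e}}
C dims 6,15,16,9; δ0: rk 5, SNF 1^5; δ1: rk 9, SNF 1^9; δ2: rk 7, SNF 1^7
Ȟ^0 = (6 − 5) − 0 = 1, so Ȟ^0 ≅ Z
Ȟ^1 = (15 − 9) − 5 = 1, so Ȟ^1 ≅ Z
Ȟ^2 = (16 − 7) − 9 = 0, so Ȟ^2 ≅ 0

Ȟ^0(U;F) ≅ Z, Ȟ^1(U;F) ≅ Z and Ȟ^2(U;F) ≅ 0


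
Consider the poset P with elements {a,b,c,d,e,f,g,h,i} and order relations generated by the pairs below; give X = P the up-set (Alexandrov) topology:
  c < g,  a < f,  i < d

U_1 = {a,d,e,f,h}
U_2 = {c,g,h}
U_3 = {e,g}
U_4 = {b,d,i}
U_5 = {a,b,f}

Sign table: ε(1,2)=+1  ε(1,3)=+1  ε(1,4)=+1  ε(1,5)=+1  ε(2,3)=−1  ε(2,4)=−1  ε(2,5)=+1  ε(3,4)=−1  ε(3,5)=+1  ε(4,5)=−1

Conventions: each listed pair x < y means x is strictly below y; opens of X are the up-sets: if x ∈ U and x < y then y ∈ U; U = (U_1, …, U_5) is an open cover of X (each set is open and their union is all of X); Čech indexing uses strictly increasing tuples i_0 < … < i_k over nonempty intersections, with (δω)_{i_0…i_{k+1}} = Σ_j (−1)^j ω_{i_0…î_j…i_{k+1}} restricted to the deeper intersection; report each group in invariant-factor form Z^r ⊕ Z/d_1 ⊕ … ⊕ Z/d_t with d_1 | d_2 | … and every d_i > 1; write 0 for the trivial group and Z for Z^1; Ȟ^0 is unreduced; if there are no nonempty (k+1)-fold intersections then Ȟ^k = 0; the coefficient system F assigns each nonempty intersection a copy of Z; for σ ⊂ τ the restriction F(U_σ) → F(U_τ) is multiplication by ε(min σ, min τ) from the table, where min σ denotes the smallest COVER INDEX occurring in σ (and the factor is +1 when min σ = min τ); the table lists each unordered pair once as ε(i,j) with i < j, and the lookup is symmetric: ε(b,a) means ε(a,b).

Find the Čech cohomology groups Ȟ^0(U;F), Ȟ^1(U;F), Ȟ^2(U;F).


Ȟ^0 = 0, Ȟ^1 = Z ⊕ Z/2, Ȟ^2 = 0

nonempty intersections:
  U12={h} U13={e} U14={d} U15={a,f} U23={g} U45={b}
C dims 5,6; δ0: rk 5, SNF 1^4·2
Ȟ^0: (5−5)−0=0 ⇒ 0
Ȟ^1: (6−0)−5=1 plus torsion [2] ⇒ Z ⊕ Z/2
Ȟ^2: (0−0)−0=0 ⇒ 0


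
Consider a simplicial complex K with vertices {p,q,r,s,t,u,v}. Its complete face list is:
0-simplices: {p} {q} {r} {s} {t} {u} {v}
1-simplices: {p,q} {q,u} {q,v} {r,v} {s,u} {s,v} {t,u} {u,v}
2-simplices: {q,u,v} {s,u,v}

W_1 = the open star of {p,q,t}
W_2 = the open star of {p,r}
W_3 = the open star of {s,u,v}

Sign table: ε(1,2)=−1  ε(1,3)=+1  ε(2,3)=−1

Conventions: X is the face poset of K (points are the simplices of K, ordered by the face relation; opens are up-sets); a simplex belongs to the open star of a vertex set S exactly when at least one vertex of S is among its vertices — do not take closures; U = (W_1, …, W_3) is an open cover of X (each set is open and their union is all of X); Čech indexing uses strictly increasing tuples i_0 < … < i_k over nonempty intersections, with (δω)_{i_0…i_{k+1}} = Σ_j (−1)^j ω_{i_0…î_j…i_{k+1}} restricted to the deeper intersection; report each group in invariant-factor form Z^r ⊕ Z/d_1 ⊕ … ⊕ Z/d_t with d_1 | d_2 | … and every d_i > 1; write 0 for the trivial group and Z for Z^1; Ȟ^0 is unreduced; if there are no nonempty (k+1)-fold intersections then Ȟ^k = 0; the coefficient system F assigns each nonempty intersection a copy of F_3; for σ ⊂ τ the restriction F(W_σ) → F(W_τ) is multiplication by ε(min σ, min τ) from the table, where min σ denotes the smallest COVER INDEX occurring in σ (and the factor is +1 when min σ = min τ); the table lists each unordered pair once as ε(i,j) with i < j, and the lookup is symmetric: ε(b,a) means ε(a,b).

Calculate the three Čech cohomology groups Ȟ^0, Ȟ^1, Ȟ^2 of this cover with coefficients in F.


Ȟ^0(U;F) ≅ Z/3, Ȟ^1(U;F) ≅ Z/3 and Ȟ^2(U;F) ≅ 0

nonempty overlaps:
  W1={{p},{q},{t},{p,q},{q,u},{q,v},{t,u},{q,u,v}} W2={{p},{r},{p,q},{r,v}} W3={{s},{u},{v},{q,u},{q,v},{r,v},{s,u},{s,v},{t,u},{u,v},{q,u,v},{s,u,v}}
  W12={{p},{p,q}} W13={{q,u},{q,v},{t,u},{q,u,v}} W23={{r,v}}
C dims 3,3; δ0: rk_F3 2
degree 0: 3−2−0 = 1 → Ȟ^0 ≅ Z/3
degree 1: 3−0−2 = 1 → Ȟ^1 ≅ Z/3
degree 2: 0−0−0 = 0 → Ȟ^2 ≅ 0


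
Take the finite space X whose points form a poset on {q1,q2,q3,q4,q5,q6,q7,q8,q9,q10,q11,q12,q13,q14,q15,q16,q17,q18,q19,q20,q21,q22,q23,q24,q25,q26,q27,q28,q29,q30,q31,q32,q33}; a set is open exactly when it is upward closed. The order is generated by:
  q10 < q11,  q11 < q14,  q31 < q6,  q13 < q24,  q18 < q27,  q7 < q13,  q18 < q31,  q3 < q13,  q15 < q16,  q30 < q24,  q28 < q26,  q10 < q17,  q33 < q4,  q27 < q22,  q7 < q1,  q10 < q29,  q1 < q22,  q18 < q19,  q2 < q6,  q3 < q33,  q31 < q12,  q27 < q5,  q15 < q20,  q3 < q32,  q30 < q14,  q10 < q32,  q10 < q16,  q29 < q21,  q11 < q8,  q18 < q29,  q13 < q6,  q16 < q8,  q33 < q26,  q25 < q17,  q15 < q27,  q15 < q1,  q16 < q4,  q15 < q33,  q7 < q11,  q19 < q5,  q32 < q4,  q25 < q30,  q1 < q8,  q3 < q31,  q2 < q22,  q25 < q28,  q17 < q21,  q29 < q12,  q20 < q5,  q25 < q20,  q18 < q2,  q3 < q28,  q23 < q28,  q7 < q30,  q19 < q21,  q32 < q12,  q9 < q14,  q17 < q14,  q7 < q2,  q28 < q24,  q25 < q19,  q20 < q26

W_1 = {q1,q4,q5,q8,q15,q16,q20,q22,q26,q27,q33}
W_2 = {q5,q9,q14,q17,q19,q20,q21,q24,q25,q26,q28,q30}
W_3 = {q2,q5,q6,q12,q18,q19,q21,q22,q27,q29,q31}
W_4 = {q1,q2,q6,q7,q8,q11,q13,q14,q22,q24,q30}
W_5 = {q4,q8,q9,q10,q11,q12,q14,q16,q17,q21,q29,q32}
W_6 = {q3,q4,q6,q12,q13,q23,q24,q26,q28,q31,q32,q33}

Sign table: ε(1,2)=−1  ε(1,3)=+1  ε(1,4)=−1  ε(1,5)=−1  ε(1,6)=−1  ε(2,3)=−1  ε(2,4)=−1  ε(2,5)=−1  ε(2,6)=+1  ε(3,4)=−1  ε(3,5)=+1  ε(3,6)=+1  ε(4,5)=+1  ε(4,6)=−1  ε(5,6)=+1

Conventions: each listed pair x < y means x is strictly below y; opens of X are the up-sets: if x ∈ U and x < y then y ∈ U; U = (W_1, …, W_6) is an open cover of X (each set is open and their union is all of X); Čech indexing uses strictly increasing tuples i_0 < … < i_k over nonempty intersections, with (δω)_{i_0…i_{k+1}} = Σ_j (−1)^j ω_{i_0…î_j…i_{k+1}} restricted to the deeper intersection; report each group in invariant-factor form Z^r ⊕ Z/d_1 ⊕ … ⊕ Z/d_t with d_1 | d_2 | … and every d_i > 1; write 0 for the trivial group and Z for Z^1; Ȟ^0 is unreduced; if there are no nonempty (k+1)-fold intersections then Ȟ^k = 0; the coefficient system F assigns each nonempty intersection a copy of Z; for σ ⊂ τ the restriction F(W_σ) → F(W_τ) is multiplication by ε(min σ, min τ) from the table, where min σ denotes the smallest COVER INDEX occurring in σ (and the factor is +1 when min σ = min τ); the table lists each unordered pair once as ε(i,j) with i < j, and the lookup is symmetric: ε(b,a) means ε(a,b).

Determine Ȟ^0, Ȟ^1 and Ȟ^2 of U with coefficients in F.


Ȟ^0(U;F) ≅ 0, Ȟ^1(U;F) ≅ Z/2 and Ȟ^2(U;F) ≅ Z

nerve of the cover:
  W12={q5,q20,q26} W13={q5,q22,q27} W14={q1,q8,q22} W15={q4,q8,q16} W16={q4,q26,q33} W23={q5,q19,q21} W24={q14,q24,q30} W25={q9,q14,q17,q21} W26={q24,q26,q28} W34={q2,q6,q22} W35={q12,q21,q29} W36={q6,q12,q31} W45={q8,q11,q14} W46={q6,q13,q24} W56={q4,q12,q32}
  W123={q5} W126={q26} W134={q22} W145={q8} W156={q4} W235={q21} W245={q14} W246={q24} W346={q6} W356={q12}
C dims 6,15,10; δ0: rk 6, SNF 1^5·2; δ1: rk 9, SNF 1^9
Ȟ^0 = (6 − 6) − 0 = 0, so Ȟ^0 ≅ 0
Ȟ^1 = (15 − 9) − 6 = 0 plus torsion [2], so Ȟ^1 ≅ Z/2
Ȟ^2 = (10 − 0) − 9 = 1, so Ȟ^2 ≅ Z


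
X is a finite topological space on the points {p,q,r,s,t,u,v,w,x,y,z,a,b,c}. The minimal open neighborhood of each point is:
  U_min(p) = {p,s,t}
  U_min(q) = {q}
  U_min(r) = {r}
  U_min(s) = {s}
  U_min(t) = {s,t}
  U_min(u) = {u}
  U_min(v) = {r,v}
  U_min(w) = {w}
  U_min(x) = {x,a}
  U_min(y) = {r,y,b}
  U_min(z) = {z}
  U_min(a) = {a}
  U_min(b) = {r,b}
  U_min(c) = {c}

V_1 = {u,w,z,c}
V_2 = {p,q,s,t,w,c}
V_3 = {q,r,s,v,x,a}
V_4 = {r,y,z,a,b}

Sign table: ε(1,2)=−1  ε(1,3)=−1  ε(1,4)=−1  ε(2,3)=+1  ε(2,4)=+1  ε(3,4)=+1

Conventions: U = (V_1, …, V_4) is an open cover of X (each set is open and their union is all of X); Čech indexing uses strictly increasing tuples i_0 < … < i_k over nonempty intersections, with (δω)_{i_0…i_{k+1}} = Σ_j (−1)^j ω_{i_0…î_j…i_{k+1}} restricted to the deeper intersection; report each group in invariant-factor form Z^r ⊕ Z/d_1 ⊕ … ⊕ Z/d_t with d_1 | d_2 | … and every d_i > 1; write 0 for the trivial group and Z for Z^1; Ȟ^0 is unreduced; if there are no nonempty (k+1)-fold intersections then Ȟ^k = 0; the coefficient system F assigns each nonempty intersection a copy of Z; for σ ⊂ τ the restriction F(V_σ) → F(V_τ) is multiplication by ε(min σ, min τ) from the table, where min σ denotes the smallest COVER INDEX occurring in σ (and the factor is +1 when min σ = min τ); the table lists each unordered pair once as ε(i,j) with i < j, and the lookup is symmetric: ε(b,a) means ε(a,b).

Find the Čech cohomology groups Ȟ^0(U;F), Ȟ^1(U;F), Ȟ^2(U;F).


nerve simplices:
  V12={w,c} V14={z} V23={q,s} V34={r,a}
C dims 4,4; δ0: rk 3, SNF 1^3
degree 0: 4−3−0 = 1 → Ȟ^0 ≅ Z
degree 1: 4−0−3 = 1 → Ȟ^1 ≅ Z
degree 2: 0−0−0 = 0 → Ȟ^2 ≅ 0

Ȟ^0(U;F) ≅ Z; Ȟ^1(U;F) ≅ Z; Ȟ^2(U;F) ≅ 0


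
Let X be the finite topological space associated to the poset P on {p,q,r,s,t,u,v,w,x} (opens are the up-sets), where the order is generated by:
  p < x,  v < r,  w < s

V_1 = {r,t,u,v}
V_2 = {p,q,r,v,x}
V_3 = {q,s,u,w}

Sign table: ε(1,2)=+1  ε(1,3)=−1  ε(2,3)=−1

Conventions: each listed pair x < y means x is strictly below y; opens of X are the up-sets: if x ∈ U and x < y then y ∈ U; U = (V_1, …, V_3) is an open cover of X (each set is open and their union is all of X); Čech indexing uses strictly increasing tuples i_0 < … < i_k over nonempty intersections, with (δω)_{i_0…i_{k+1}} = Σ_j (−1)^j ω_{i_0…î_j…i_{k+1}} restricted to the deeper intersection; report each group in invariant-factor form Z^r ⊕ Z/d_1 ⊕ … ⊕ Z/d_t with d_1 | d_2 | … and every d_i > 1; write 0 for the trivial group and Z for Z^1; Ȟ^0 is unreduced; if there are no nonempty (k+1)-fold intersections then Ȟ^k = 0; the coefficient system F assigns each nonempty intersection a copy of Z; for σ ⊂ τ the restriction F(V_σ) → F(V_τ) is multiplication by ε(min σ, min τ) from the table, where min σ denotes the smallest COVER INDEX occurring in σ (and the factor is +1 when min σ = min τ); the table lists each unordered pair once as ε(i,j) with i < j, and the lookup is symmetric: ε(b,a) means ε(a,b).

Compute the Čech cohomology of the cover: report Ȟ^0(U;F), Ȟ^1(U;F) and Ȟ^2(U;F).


Ȟ^0(U;F) ≅ Z, Ȟ^1(U;F) ≅ Z, Ȟ^2(U;F) ≅ 0

nonempty overlaps:
  V12={r,v} V13={u} V23={q}
C dims 3,3; δ0: rk 2, SNF 1^2
degree 0: 3−2−0 = 1 → Ȟ^0 ≅ Z
degree 1: 3−0−2 = 1 → Ȟ^1 ≅ Z
degree 2: 0−0−0 = 0 → Ȟ^2 ≅ 0


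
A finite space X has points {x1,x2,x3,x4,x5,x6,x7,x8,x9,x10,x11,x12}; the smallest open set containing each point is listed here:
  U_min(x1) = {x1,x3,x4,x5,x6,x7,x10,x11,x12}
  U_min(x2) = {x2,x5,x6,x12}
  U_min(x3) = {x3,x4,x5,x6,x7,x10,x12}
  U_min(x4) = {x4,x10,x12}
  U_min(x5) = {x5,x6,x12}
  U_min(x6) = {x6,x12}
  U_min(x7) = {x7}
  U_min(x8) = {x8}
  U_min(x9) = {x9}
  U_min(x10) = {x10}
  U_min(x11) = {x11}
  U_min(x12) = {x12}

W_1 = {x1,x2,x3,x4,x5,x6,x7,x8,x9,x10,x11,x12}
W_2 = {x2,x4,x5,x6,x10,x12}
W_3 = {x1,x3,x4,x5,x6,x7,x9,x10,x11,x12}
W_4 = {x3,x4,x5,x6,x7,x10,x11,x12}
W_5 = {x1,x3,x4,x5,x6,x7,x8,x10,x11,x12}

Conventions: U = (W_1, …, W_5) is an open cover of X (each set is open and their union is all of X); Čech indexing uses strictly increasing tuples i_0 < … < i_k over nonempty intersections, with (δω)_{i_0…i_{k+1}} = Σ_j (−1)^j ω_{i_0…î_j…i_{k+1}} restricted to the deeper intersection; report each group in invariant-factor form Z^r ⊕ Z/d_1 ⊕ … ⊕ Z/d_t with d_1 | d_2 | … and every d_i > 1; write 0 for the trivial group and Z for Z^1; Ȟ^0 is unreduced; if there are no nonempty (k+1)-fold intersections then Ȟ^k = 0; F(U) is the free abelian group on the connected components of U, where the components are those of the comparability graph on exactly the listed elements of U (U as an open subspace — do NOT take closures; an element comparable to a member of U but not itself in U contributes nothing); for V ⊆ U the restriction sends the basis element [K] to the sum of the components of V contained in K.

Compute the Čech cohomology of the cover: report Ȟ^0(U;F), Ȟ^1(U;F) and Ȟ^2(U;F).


Ȟ^0 = Z^3,  Ȟ^1 = 0,  Ȟ^2 = 0

intersection data:
  W12={x2,x4,x5,x6,x10,x12} W13={x1,x3,x4,x5,x6,x7,x9,x10,x11,x12} W14={x3,x4,x5,x6,x7,x10,x11,x12} W15={x1,x3,x4,x5,x6,x7,x8,x10,x11,x12} W23={x4,x5,x6,x10,x12} W24={x4,x5,x6,x10,x12} W25={x4,x5,x6,x10,x12} W34={x3,x4,x5,x6,x7,x10,x11,x12} W35={x1,x3,x4,x5,x6,x7,x10,x11,x12} W45={x3,x4,x5,x6,x7,x10,x11,x12}
  W123={x4,x5,x6,x10,x12} W124={x4,x5,x6,x10,x12} W125={x4,x5,x6,x10,x12} W134={x3,x4,x5,x6,x7,x10,x11,x12} W135={x1,x3,x4,x5,x6,x7,x10,x11,x12} W145={x3,x4,x5,x6,x7,x10,x11,x12} W234={x4,x5,x6,x10,x12} W235={x4,x5,x6,x10,x12} W245={x4,x5,x6,x10,x12} W345={x3,x4,x5,x6,x7,x10,x11,x12}
  W1234={x4,x5,x6,x10,x12} W1235={x4,x5,x6,x10,x12} W1245={x4,x5,x6,x10,x12} W1345={x3,x4,x5,x6,x7,x10,x11,x12} W2345={x4,x5,x6,x10,x12}
  W12345={x4,x5,x6,x10,x12}
components per intersection:
  W1: {x1,x2,x3,x4,x5,x6,x7,x10,x11,x12} {x8} {x9}
  W2: {x2,x4,x5,x6,x10,x12}
  W3: {x1,x3,x4,x5,x6,x7,x10,x11,x12} {x9}
  W4: {x3,x4,x5,x6,x7,x10,x12} {x11}
  W5: {x1,x3,x4,x5,x6,x7,x10,x11,x12} {x8}
  W12: {x2,x4,x5,x6,x10,x12}
  W13: {x1,x3,x4,x5,x6,x7,x10,x11,x12} {x9}
  W14: {x3,x4,x5,x6,x7,x10,x12} {x11}
  W15: {x1,x3,x4,x5,x6,x7,x10,x11,x12} {x8}
  W23: {x4,x5,x6,x10,x12}
  W24: {x4,x5,x6,x10,x12}
  W25: {x4,x5,x6,x10,x12}
  W34: {x3,x4,x5,x6,x7,x10,x12} {x11}
  W35: {x1,x3,x4,x5,x6,x7,x10,x11,x12}
  W45: {x3,x4,x5,x6,x7,x10,x12} {x11}
  W123: {x4,x5,x6,x10,x12}
  W124: {x4,x5,x6,x10,x12}
  W125: {x4,x5,x6,x10,x12}
  W134: {x3,x4,x5,x6,x7,x10,x12} {x11}
  W135: {x1,x3,x4,x5,x6,x7,x10,x11,x12}
  W145: {x3,x4,x5,x6,x7,x10,x12} {x11}
  W234: {x4,x5,x6,x10,x12}
  W235: {x4,x5,x6,x10,x12}
  W245: {x4,x5,x6,x10,x12}
  W345: {x3,x4,x5,x6,x7,x10,x12} {x11}
  W1234: {x4,x5,x6,x10,x12}
  W1235: {x4,x5,x6,x10,x12}
  W1245: {x4,x5,x6,x10,x12}
  W1345: {x3,x4,x5,x6,x7,x10,x12} {x11}
  W2345: {x4,x5,x6,x10,x12}
  W12345: {x4,x5,x6,x10,x12}
C dims 10,15,13,6; δ0: rk 7, SNF 1^7; δ1: rk 8, SNF 1^8; δ2: rk 5, SNF 1^5
Ȟ^0 = (10 − 7) − 0 = 3, so Ȟ^0 ≅ Z^3
Ȟ^1 = (15 − 8) − 7 = 0, so Ȟ^1 ≅ 0
Ȟ^2 = (13 − 5) − 8 = 0, so Ȟ^2 ≅ 0


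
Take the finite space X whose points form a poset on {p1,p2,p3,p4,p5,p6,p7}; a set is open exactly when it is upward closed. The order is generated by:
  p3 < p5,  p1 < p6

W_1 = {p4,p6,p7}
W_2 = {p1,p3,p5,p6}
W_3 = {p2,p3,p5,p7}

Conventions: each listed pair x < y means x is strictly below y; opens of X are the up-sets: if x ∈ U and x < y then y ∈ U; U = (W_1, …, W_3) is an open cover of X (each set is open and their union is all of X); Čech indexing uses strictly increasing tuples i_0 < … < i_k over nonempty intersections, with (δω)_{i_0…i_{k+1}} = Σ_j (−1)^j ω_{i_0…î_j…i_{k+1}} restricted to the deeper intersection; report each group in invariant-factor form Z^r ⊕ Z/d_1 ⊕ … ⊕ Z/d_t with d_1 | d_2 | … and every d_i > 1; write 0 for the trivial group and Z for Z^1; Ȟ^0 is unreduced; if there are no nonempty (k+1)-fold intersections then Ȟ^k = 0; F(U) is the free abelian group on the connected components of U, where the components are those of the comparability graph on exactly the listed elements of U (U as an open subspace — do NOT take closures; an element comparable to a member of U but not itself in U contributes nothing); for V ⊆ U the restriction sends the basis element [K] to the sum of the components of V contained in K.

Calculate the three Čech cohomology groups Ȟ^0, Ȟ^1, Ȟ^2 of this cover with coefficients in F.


nerve simplices:
  W12={p6} W13={p7} W23={p3,p5}
components per intersection:
  W1: {p4} {p6} {p7}
  W2: {p1,p6} {p3,p5}
  W3: {p2} {p3,p5} {p7}
  W12: {p6}
  W13: {p7}
  W23: {p3,p5}
C dims 8,3; δ0: rk 3, SNF 1^3
degree 0: 8−3−0 = 5 → Ȟ^0 ≅ Z^5
degree 1: 3−0−3 = 0 → Ȟ^1 ≅ 0
degree 2: 0−0−0 = 0 → Ȟ^2 ≅ 0

Ȟ^0(U;F) ≅ Z^5; Ȟ^1(U;F) ≅ 0; Ȟ^2(U;F) ≅ 0


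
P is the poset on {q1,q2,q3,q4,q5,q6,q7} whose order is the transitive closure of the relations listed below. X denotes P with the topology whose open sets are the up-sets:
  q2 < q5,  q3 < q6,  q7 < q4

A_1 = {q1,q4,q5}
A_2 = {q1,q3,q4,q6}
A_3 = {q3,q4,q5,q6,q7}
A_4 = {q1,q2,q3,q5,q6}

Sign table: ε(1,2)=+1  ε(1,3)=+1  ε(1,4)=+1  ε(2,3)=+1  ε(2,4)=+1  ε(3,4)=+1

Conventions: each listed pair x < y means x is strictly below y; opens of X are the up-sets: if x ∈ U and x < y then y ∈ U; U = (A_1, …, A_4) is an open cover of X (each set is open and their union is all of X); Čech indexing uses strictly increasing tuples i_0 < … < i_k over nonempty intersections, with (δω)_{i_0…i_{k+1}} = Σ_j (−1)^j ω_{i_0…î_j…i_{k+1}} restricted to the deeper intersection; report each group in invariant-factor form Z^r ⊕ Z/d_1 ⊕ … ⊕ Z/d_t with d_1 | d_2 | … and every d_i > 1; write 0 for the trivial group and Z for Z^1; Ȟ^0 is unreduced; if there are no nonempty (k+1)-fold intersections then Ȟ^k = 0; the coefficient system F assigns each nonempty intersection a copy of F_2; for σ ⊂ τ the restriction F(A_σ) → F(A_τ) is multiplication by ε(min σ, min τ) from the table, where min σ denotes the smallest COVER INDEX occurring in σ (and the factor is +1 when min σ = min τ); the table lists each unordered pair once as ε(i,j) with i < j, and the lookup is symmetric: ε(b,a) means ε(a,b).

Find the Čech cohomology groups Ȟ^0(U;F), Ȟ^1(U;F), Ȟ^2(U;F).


Ȟ^0 ≅ Z/2, Ȟ^1 ≅ 0, Ȟ^2 ≅ Z/2

cover nerve:
  A12={q1,q4} A13={q4,q5} A14={q1,q5} A23={q3,q4,q6} A24={q1,q3,q6} A34={q3,q5,q6}
  A123={q4} A124={q1} A134={q5} A234={q3,q6}
C dims 4,6,4; δ0: rk_F2 3; δ1: rk_F2 3
Ȟ^0: (4−3)−0=1 ⇒ Z/2
Ȟ^1: (6−3)−3=0 ⇒ 0
Ȟ^2: (4−0)−3=1 ⇒ Z/2


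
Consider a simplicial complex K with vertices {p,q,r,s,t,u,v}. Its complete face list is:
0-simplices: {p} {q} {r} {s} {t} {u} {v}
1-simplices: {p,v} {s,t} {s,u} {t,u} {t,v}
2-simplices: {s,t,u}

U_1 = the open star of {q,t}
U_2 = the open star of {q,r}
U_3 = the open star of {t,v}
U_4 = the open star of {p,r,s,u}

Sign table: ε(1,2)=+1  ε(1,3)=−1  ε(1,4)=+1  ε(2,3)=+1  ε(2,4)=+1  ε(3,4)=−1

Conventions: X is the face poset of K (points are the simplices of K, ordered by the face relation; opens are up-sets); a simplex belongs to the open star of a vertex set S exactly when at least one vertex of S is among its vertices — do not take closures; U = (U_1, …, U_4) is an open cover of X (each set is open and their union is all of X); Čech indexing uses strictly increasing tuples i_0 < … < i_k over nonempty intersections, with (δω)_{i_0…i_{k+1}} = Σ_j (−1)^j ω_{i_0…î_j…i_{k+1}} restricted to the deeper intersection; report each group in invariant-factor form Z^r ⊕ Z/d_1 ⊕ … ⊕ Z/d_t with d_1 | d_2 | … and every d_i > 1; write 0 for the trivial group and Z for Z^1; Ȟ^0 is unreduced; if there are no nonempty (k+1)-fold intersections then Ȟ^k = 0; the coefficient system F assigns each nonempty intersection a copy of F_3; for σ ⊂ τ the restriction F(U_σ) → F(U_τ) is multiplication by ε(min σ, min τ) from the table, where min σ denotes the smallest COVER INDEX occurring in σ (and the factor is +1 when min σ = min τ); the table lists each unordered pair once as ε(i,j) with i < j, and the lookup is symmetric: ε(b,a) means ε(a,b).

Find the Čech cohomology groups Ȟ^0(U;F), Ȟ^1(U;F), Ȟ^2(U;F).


Ȟ^0 = Z/3,  Ȟ^1 = Z/3,  Ȟ^2 = 0

nonempty overlaps:
  U1={{q},{t},{s,t},{t,u},{t,v},{s,t,u}} U2={{q},{r}} U3={{t},{v},{p,v},{s,t},{t,u},{t,v},{s,t,u}} U4={{p},{r},{s},{u},{p,v},{s,t},{s,u},{t,u},{s,t,u}}
  U12={{q}} U13={{t},{s,t},{t,u},{t,v},{s,t,u}} U14={{s,t},{t,u},{s,t,u}} U24={{r}} U34={{p,v},{s,t},{t,u},{s,t,u}}
  U134={{s,t},{t,u},{s,t,u}}
C dims 4,5,1; δ0: rk_F3 3; δ1: rk_F3 1
degree 0: 4−3−0 = 1 → Ȟ^0 ≅ Z/3
degree 1: 5−1−3 = 1 → Ȟ^1 ≅ Z/3
degree 2: 1−0−1 = 0 → Ȟ^2 ≅ 0


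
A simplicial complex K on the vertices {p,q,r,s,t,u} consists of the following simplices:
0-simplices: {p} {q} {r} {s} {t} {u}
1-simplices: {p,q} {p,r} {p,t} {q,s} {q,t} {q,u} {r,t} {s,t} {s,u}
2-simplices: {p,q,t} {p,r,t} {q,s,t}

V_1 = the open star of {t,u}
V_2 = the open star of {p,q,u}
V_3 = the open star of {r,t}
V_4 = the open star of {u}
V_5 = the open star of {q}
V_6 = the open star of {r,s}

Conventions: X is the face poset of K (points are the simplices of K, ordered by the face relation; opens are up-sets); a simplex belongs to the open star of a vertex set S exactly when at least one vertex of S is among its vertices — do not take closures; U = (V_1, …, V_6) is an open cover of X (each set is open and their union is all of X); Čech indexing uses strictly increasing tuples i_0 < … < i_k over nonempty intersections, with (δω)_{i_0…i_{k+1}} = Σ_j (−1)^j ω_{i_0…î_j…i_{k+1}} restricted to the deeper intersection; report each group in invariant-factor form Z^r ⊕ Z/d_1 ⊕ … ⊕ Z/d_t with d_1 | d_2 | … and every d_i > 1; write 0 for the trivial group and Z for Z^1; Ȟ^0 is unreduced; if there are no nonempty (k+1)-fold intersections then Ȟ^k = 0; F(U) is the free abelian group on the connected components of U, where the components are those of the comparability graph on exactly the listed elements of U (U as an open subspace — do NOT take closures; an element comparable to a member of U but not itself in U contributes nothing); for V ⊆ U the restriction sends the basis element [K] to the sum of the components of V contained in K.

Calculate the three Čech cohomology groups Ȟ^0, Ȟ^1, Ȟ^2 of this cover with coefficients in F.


Ȟ^0 = Z, Ȟ^1 = Z and Ȟ^2 = 0

nerve simplices:
  V1={{t},{u},{p,t},{q,t},{q,u},{r,t},{s,t},{s,u},{p,q,t},{p,r,t},{q,s,t}} V2={{p},{q},{u},{p,q},{p,r},{p,t},{q,s},{q,t},{q,u},{s,u},{p,q,t},{p,r,t},{q,s,t}} V3={{r},{t},{p,r},{p,t},{q,t},{r,t},{s,t},{p,q,t},{p,r,t},{q,s,t}} V4={{u},{q,u},{s,u}} V5={{q},{p,q},{q,s},{q,t},{q,u},{p,q,t},{q,s,t}} V6={{r},{s},{p,r},{q,s},{r,t},{s,t},{s,u},{p,r,t},{q,s,t}}
  V12={{u},{p,t},{q,t},{q,u},{s,u},{p,q,t},{p,r,t},{q,s,t}} V13={{t},{p,t},{q,t},{r,t},{s,t},{p,q,t},{p,r,t},{q,s,t}} V14={{u},{q,u},{s,u}} V15={{q,t},{q,u},{p,q,t},{q,s,t}} V16={{r,t},{s,t},{s,u},{p,r,t},{q,s,t}} V23={{p,r},{p,t},{q,t},{p,q,t},{p,r,t},{q,s,t}} V24={{u},{q,u},{s,u}} V25={{q},{p,q},{q,s},{q,t},{q,u},{p,q,t},{q,s,t}} V26={{p,r},{q,s},{s,u},{p,r,t},{q,s,t}} V35={{q,t},{p,q,t},{q,s,t}} V36={{r},{p,r},{r,t},{s,t},{p,r,t},{q,s,t}} V45={{q,u}} V46={{s,u}} V56={{q,s},{q,s,t}}
  V123={{p,t},{q,t},{p,q,t},{p,r,t},{q,s,t}} V124={{u},{q,u},{s,u}} V125={{q,t},{q,u},{p,q,t},{q,s,t}} V126={{s,u},{p,r,t},{q,s,t}} V135={{q,t},{p,q,t},{q,s,t}} V136={{r,t},{s,t},{p,r,t},{q,s,t}} V145={{q,u}} V146={{s,u}} V156={{q,s,t}} V235={{q,t},{p,q,t},{q,s,t}} V236={{p,r},{p,r,t},{q,s,t}} V245={{q,u}} V246={{s,u}} V256={{q,s},{q,s,t}} V356={{q,s,t}}
  V1235={{q,t},{p,q,t},{q,s,t}} V1236={{p,r,t},{q,s,t}} V1245={{q,u}} V1246={{s,u}} V1256={{q,s,t}} V1356={{q,s,t}} V2356={{q,s,t}}
  V12356={{q,s,t}}
components per intersection:
  V1: {{t},{p,t},{q,t},{r,t},{s,t},{p,q,t},{p,r,t},{q,s,t}} {{u},{q,u},{s,u}}
  V2: {{p},{q},{u},{p,q},{p,r},{p,t},{q,s},{q,t},{q,u},{s,u},{p,q,t},{p,r,t},{q,s,t}}
  V3: {{r},{t},{p,r},{p,t},{q,t},{r,t},{s,t},{p,q,t},{p,r,t},{q,s,t}}
  V4: {{u},{q,u},{s,u}}
  V5: {{q},{p,q},{q,s},{q,t},{q,u},{p,q,t},{q,s,t}}
  V6: {{r},{p,r},{r,t},{p,r,t}} {{s},{q,s},{s,t},{s,u},{q,s,t}}
  V12: {{u},{q,u},{s,u}} {{p,t},{q,t},{p,q,t},{p,r,t},{q,s,t}}
  V13: {{t},{p,t},{q,t},{r,t},{s,t},{p,q,t},{p,r,t},{q,s,t}}
  V14: {{u},{q,u},{s,u}}
  V15: {{q,t},{p,q,t},{q,s,t}} {{q,u}}
  V16: {{r,t},{p,r,t}} {{s,t},{q,s,t}} {{s,u}}
  V23: {{p,r},{p,t},{q,t},{p,q,t},{p,r,t},{q,s,t}}
  V24: {{u},{q,u},{s,u}}
  V25: {{q},{p,q},{q,s},{q,t},{q,u},{p,q,t},{q,s,t}}
  V26: {{p,r},{p,r,t}} {{q,s},{q,s,t}} {{s,u}}
  V35: {{q,t},{p,q,t},{q,s,t}}
  V36: {{r},{p,r},{r,t},{p,r,t}} {{s,t},{q,s,t}}
  V45: {{q,u}}
  V46: {{s,u}}
  V56: {{q,s},{q,s,t}}
  V123: {{p,t},{q,t},{p,q,t},{p,r,t},{q,s,t}}
  V124: {{u},{q,u},{s,u}}
  V125: {{q,t},{p,q,t},{q,s,t}} {{q,u}}
  V126: {{s,u}} {{p,r,t}} {{q,s,t}}
  V135: {{q,t},{p,q,t},{q,s,t}}
  V136: {{r,t},{p,r,t}} {{s,t},{q,s,t}}
  V145: {{q,u}}
  V146: {{s,u}}
  V156: {{q,s,t}}
  V235: {{q,t},{p,q,t},{q,s,t}}
  V236: {{p,r},{p,r,t}} {{q,s,t}}
  V245: {{q,u}}
  V246: {{s,u}}
  V256: {{q,s},{q,s,t}}
  V356: {{q,s,t}}
  V1235: {{q,t},{p,q,t},{q,s,t}}
  V1236: {{p,r,t}} {{q,s,t}}
  V1245: {{q,u}}
  V1246: {{s,u}}
  V1256: {{q,s,t}}
  V1356: {{q,s,t}}
  V2356: {{q,s,t}}
  V12356: {{q,s,t}}
C dims 8,21,20,8; δ0: rk 7, SNF 1^7; δ1: rk 13, SNF 1^13; δ2: rk 7, SNF 1^7
degree 0: 8−7−0 = 1 → Ȟ^0 ≅ Z
degree 1: 21−13−7 = 1 → Ȟ^1 ≅ Z
degree 2: 20−7−13 = 0 → Ȟ^2 ≅ 0


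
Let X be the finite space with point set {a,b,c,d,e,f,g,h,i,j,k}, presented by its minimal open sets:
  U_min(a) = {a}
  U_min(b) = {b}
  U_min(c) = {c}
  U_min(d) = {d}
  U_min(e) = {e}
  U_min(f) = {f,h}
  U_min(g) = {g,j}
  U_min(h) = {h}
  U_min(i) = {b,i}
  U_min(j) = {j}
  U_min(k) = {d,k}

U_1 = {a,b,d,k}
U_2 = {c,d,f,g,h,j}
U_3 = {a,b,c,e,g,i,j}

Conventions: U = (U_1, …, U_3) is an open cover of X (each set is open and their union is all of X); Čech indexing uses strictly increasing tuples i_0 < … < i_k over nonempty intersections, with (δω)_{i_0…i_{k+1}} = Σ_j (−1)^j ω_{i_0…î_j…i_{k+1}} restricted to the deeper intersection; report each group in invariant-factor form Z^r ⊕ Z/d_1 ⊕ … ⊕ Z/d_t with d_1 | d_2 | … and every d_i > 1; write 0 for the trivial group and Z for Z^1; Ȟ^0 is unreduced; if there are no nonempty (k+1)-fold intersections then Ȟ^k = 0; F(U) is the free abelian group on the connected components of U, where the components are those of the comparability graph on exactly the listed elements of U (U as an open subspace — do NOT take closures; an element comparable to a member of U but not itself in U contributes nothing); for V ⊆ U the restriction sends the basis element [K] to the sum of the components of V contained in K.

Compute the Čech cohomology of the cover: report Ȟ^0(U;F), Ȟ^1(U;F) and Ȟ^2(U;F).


nonempty overlaps:
  U12={d} U13={a,b} U23={c,g,j}
components per intersection:
  U1: {a} {b} {d,k}
  U2: {c} {d} {f,h} {g,j}
  U3: {a} {b,i} {c} {e} {g,j}
  U12: {d}
  U13: {a} {b}
  U23: {c} {g,j}
C dims 12,5; δ0: rk 5, SNF 1^5
degree 0: 12−5−0 = 7 → Ȟ^0 ≅ Z^7
degree 1: 5−0−5 = 0 → Ȟ^1 ≅ 0
degree 2: 0−0−0 = 0 → Ȟ^2 ≅ 0

Ȟ^0 = Z^7; Ȟ^1 = 0; Ȟ^2 = 0


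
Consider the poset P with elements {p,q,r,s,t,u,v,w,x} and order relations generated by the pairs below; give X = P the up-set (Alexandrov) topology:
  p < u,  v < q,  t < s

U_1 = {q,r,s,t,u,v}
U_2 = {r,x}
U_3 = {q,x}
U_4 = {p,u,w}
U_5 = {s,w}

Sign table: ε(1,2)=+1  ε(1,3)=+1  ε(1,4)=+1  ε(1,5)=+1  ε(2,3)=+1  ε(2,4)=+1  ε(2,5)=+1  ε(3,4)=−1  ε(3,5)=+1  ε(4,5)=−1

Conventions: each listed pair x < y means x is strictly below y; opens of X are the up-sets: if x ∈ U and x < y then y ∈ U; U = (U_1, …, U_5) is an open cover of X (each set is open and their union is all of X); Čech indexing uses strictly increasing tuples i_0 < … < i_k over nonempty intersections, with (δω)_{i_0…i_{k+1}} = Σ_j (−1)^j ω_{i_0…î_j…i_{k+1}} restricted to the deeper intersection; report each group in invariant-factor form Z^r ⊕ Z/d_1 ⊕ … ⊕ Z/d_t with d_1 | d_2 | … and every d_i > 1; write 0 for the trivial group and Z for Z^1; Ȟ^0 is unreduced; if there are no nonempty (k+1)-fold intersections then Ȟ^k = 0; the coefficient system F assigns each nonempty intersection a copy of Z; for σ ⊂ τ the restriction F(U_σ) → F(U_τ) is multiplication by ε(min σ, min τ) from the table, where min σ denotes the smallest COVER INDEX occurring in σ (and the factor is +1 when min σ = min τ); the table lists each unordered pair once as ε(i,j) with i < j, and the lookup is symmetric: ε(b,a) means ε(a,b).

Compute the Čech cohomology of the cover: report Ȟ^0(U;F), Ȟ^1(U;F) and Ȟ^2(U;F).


intersection data:
  U12={r} U13={q} U14={u} U15={s} U23={x} U45={w}
C dims 5,6; δ0: rk 5, SNF 1^4·2
Ȟ^0 = (5 − 5) − 0 = 0, so Ȟ^0 ≅ 0
Ȟ^1 = (6 − 0) − 5 = 1 plus torsion [2], so Ȟ^1 ≅ Z ⊕ Z/2
Ȟ^2 = (0 − 0) − 0 = 0, so Ȟ^2 ≅ 0

Ȟ^0 = 0,  Ȟ^1 = Z ⊕ Z/2,  Ȟ^2 = 0


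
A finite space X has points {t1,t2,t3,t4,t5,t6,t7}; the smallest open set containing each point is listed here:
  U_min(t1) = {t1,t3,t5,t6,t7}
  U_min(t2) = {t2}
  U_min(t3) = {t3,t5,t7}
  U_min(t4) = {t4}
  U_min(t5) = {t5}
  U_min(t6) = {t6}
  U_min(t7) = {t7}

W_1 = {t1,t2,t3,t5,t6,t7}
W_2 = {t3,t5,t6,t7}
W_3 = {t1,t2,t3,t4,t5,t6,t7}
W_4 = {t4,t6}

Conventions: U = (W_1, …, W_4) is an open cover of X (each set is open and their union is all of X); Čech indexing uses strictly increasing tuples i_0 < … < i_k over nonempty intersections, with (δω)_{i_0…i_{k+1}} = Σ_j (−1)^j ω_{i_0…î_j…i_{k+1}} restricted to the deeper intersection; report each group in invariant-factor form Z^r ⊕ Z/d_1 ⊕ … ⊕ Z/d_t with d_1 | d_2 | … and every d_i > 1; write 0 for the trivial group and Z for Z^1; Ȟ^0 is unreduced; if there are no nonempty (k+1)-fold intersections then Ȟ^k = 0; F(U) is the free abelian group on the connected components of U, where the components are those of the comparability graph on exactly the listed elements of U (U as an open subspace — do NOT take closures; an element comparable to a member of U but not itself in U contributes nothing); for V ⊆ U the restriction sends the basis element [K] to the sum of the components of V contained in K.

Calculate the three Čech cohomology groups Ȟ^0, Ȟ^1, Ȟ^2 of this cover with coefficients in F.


cover nerve:
  W12={t3,t5,t6,t7} W13={t1,t2,t3,t5,t6,t7} W14={t6} W23={t3,t5,t6,t7} W24={t6} W34={t4,t6}
  W123={t3,t5,t6,t7} W124={t6} W134={t6} W234={t6}
  W1234={t6}
components per intersection:
  W1: {t1,t3,t5,t6,t7} {t2}
  W2: {t3,t5,t7} {t6}
  W3: {t1,t3,t5,t6,t7} {t2} {t4}
  W4: {t4} {t6}
  W12: {t3,t5,t7} {t6}
  W13: {t1,t3,t5,t6,t7} {t2}
  W14: {t6}
  W23: {t3,t5,t7} {t6}
  W24: {t6}
  W34: {t4} {t6}
  W123: {t3,t5,t7} {t6}
  W124: {t6}
  W134: {t6}
  W234: {t6}
  W1234: {t6}
C dims 9,10,5,1; δ0: rk 6, SNF 1^6; δ1: rk 4, SNF 1^4; δ2: rk 1, SNF 1^1
Ȟ^0: (9−6)−0=3 ⇒ Z^3
Ȟ^1: (10−4)−6=0 ⇒ 0
Ȟ^2: (5−1)−4=0 ⇒ 0

Ȟ^0 = Z^3, Ȟ^1 = 0, Ȟ^2 = 0


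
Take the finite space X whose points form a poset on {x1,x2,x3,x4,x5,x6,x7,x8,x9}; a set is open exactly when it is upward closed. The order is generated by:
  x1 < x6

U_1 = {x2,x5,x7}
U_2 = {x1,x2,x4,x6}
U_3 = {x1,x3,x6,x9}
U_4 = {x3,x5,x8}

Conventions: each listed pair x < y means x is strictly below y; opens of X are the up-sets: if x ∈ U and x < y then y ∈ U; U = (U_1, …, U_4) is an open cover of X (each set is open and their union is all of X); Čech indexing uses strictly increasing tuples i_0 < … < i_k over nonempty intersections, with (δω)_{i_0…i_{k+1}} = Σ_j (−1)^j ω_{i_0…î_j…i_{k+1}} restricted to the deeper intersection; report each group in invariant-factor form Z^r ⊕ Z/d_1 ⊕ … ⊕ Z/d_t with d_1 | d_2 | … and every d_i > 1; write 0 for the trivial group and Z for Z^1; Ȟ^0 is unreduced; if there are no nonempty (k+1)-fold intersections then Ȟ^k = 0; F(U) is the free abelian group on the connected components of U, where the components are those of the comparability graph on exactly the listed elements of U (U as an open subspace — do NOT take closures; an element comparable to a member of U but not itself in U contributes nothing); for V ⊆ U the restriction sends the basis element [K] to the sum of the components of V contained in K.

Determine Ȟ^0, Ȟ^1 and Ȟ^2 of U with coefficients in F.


cover nerve:
  U12={x2} U14={x5} U23={x1,x6} U34={x3}
components per intersection:
  U1: {x2} {x5} {x7}
  U2: {x1,x6} {x2} {x4}
  U3: {x1,x6} {x3} {x9}
  U4: {x3} {x5} {x8}
  U12: {x2}
  U14: {x5}
  U23: {x1,x6}
  U34: {x3}
C dims 12,4; δ0: rk 4, SNF 1^4
Ȟ^0: (12−4)−0=8 ⇒ Z^8
Ȟ^1: (4−0)−4=0 ⇒ 0
Ȟ^2: (0−0)−0=0 ⇒ 0

Ȟ^0 = Z^8,  Ȟ^1 = 0,  Ȟ^2 = 0


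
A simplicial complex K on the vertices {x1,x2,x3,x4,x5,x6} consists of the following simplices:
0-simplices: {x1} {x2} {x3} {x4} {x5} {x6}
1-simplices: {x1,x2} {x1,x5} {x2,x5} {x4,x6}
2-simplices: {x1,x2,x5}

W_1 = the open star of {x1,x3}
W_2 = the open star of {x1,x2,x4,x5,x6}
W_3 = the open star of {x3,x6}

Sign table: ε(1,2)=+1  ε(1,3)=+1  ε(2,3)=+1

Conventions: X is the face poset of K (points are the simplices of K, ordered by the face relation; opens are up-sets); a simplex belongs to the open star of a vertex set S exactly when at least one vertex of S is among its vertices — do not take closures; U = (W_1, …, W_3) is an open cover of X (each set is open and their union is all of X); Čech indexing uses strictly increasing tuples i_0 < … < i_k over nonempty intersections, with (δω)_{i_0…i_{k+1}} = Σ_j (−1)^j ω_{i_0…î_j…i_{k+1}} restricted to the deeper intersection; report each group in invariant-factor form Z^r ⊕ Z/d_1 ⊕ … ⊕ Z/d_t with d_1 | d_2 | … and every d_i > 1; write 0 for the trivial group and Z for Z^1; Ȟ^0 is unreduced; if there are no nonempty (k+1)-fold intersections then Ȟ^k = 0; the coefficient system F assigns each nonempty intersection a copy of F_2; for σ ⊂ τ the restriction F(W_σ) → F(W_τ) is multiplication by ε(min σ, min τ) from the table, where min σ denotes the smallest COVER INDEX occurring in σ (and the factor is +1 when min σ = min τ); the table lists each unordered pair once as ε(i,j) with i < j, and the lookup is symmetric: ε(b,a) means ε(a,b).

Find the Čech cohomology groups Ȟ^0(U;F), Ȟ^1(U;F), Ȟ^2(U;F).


nerve of the cover:
  W1={{x1},{x3},{x1,x2},{x1,x5},{x1,x2,x5}} W2={{x1},{x2},{x4},{x5},{x6},{x1,x2},{x1,x5},{x2,x5},{x4,x6},{x1,x2,x5}} W3={{x3},{x6},{x4,x6}}
  W12={{x1},{x1,x2},{x1,x5},{x1,x2,x5}} W13={{x3}} W23={{x6},{x4,x6}}
C dims 3,3; δ0: rk_F2 2
Ȟ^0 = (3 − 2) − 0 = 1, so Ȟ^0 ≅ Z/2
Ȟ^1 = (3 − 0) − 2 = 1, so Ȟ^1 ≅ Z/2
Ȟ^2 = (0 − 0) − 0 = 0, so Ȟ^2 ≅ 0

Ȟ^0 = Z/2,  Ȟ^1 = Z/2,  Ȟ^2 = 0
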